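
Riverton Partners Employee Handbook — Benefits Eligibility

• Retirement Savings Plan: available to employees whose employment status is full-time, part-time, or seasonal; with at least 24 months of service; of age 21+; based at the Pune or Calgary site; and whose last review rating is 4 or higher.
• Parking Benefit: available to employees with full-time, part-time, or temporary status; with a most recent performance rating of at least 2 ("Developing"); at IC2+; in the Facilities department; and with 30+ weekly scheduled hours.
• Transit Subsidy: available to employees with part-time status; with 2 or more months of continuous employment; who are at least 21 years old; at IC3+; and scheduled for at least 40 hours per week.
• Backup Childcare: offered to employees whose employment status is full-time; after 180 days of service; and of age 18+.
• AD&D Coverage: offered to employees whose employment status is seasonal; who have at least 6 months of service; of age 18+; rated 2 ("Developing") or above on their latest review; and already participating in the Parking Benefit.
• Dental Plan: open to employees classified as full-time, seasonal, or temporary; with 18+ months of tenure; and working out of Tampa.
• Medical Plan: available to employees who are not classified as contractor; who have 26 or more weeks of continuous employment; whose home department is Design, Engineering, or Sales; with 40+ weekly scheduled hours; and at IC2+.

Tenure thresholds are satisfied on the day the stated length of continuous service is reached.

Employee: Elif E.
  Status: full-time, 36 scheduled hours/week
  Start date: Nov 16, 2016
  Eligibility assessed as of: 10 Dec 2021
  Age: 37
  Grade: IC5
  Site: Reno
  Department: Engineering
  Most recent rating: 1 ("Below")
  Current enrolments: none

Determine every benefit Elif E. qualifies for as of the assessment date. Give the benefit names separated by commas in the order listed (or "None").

Backup Childcare

Service from Nov 16, 2016 to 10 Dec 2021: 1850 days.
Retirement Savings Plan — status full-time ✓; service 1850 days ≥ 24 months (≈720 days) ✓; age 37 ≥ 21 ✓; site Reno ✗ (not Pune or Calgary) → not eligible.
Parking Benefit — status full-time ✓; rating 1 < 2 ✗ → not eligible.
Transit Subsidy — status full-time ✗ (requires part-time) → not eligible.
Backup Childcare — status full-time ✓; service 1850 days ≥ 180 days ✓; age 37 ≥ 18 ✓ → eligible.
AD&D Coverage — status full-time ✗ (requires seasonal) → not eligible.
Dental Plan — status full-time ✓; service 1850 days ≥ 18 months (≈540 days) ✓; site Reno ✗ (not Tampa) → not eligible.
Medical Plan — status full-time ✓ (not excluded); service 1850 days ≥ 26 weeks (≈182 days) ✓; dept Engineering ✓; 36 hrs/wk < 40 ✗ → not eligible.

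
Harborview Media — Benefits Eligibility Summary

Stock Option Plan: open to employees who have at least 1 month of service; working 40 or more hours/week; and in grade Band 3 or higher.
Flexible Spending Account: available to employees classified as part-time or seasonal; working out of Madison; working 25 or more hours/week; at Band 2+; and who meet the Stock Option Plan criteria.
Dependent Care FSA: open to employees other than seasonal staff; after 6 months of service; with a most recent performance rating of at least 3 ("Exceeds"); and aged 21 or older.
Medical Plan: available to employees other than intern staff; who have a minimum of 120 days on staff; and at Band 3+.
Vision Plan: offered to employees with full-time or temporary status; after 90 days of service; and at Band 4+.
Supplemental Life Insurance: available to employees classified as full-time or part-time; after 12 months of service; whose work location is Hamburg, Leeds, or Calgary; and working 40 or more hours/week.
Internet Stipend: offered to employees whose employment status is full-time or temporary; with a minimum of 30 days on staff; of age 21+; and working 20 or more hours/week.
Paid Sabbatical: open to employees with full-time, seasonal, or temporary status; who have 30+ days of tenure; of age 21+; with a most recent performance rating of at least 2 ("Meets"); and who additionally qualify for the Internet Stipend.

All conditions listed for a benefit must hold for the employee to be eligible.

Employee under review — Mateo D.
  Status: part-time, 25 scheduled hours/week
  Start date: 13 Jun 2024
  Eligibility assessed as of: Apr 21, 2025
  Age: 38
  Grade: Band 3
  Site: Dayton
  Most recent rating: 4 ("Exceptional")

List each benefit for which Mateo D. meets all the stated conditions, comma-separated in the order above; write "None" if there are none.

Service from 13 Jun 2024 to Apr 21, 2025: 312 days.
Stock Option Plan — service 312 days ≥ 1 month (≈30 days) ✓; 25 hrs/wk < 40 ✗ → not eligible.
Flexible Spending Account — status part-time ✓; site Dayton ✗ (not Madison) → not eligible.
Dependent Care FSA — status part-time ✓ (not excluded); service 312 days ≥ 6 months (≈180 days) ✓; rating 4 ≥ 3 ✓; age 38 ≥ 21 ✓ → eligible.
Medical Plan — status part-time ✓ (not excluded); service 312 days ≥ 120 days ✓; grade Band 3 ≥ Band 3 ✓ → eligible.
Vision Plan — status part-time ✗ (requires full-time or temporary) → not eligible.
Supplemental Life Insurance — status part-time ✓; service 312 days < 12 months (≈360 days) ✗ → not eligible.
Internet Stipend — status part-time ✗ (requires full-time or temporary) → not eligible.
Paid Sabbatical — status part-time ✗ (requires full-time, seasonal, or temporary) → not eligible.

Dependent Care FSA, Medical Plan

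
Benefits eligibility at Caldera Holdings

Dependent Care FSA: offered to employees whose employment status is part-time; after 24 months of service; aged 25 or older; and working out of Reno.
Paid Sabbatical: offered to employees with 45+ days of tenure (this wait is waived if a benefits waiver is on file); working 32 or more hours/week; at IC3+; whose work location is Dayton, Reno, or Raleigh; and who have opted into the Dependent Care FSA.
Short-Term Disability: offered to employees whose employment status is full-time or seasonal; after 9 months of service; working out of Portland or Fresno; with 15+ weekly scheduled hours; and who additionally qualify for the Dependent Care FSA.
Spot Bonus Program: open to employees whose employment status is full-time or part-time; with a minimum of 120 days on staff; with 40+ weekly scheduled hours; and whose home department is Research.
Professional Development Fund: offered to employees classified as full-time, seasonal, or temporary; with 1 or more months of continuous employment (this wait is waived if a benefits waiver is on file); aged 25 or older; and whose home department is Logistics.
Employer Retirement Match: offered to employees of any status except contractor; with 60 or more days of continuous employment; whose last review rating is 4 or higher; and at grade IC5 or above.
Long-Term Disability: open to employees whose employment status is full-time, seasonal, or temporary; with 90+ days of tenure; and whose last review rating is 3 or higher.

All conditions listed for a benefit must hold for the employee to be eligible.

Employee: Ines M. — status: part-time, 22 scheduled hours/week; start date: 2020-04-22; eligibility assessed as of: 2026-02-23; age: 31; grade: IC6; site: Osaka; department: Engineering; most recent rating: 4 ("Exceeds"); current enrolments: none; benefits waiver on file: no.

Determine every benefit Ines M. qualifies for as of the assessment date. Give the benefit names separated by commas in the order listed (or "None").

Service from 2020-04-22 to 2026-02-23: 2133 days.
Dependent Care FSA — status part-time ✓; service 2133 days ≥ 24 months (≈720 days) ✓; age 31 ≥ 25 ✓; site Osaka ✗ (not Reno) → not eligible.
Paid Sabbatical — no waiver, service 2133 days ≥ 45 days ✓; 22 hrs/wk < 32 ✗ → not eligible.
Short-Term Disability — status part-time ✗ (requires full-time or seasonal) → not eligible.
Spot Bonus Program — status part-time ✓; service 2133 days ≥ 120 days ✓; 22 hrs/wk < 40 ✗ → not eligible.
Professional Development Fund — status part-time ✗ (requires full-time, seasonal, or temporary) → not eligible.
Employer Retirement Match — status part-time ✓ (not excluded); service 2133 days ≥ 60 days ✓; rating 4 ≥ 4 ✓; grade IC6 ≥ IC5 ✓ → eligible.
Long-Term Disability — status part-time ✗ (requires full-time, seasonal, or temporary) → not eligible.

Employer Retirement Match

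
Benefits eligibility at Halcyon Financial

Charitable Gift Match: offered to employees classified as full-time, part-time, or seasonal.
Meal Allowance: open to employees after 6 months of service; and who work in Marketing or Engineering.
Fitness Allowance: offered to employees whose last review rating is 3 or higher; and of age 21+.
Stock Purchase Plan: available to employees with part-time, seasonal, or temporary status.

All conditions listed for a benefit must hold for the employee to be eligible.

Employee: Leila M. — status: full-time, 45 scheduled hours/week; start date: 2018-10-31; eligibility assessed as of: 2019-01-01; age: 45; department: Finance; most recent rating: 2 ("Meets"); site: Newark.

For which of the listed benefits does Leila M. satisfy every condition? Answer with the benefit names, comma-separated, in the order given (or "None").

Service from 2018-10-31 to 2019-01-01: 62 days.
Charitable Gift Match — status full-time ✓ → eligible.
Meal Allowance — service 62 days < 6 months (≈180 days) ✗ → not eligible.
Fitness Allowance — rating 2 < 3 ✗ → not eligible.
Stock Purchase Plan — status full-time ✗ (requires part-time, seasonal, or temporary) → not eligible.

Charitable Gift Match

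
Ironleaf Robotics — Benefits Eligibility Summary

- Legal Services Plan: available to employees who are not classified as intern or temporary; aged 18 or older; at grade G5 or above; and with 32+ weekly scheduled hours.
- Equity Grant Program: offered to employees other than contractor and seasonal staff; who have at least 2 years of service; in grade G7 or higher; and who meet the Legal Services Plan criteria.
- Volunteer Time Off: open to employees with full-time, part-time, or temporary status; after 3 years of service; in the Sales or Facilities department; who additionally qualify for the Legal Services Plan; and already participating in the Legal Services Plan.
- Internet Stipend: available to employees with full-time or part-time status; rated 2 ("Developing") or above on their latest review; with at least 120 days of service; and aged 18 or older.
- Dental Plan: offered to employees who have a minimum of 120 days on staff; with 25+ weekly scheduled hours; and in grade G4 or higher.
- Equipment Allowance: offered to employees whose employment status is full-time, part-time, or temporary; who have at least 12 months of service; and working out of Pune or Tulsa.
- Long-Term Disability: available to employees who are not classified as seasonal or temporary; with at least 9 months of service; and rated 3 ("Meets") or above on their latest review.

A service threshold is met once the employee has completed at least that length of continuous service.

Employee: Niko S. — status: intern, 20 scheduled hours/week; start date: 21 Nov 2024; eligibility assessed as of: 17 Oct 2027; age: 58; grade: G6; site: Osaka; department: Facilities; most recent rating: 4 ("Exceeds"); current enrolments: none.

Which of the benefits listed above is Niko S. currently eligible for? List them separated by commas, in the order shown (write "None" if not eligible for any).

Service from 21 Nov 2024 to 17 Oct 2027: 1060 days.
Legal Services Plan — status intern ✗ (excluded) → not eligible.
Equity Grant Program — status intern ✓ (not excluded); service 1060 days ≥ 2 years (≈730 days) ✓; grade G6 < G7 ✗ → not eligible.
Volunteer Time Off — status intern ✗ (requires full-time, part-time, or temporary) → not eligible.
Internet Stipend — status intern ✗ (requires full-time or part-time) → not eligible.
Dental Plan — service 1060 days ≥ 120 days ✓; 20 hrs/wk < 25 ✗ → not eligible.
Equipment Allowance — status intern ✗ (requires full-time, part-time, or temporary) → not eligible.
Long-Term Disability — status intern ✓ (not excluded); service 1060 days ≥ 9 months (≈270 days) ✓; rating 4 ≥ 3 ✓ → eligible.

Long-Term Disability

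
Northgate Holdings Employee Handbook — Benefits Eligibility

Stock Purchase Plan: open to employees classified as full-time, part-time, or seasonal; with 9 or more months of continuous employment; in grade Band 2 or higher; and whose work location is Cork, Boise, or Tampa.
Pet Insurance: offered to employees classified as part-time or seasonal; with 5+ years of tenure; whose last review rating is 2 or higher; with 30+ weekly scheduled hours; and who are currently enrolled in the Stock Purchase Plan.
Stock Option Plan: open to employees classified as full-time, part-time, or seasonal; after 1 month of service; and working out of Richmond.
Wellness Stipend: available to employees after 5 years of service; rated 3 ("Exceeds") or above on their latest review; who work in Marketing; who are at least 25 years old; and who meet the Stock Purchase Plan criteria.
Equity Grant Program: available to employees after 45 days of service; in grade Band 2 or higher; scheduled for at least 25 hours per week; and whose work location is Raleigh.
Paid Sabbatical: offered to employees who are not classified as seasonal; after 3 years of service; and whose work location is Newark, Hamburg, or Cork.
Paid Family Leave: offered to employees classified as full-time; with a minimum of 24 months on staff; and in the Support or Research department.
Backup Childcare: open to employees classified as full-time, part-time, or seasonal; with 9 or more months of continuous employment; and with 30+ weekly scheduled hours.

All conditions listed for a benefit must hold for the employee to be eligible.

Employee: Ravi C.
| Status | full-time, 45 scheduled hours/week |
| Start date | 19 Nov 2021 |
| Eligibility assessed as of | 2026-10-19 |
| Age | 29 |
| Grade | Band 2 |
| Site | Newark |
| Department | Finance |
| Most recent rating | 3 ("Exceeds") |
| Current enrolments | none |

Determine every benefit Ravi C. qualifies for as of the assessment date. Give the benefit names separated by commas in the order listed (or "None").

Paid Sabbatical, Backup Childcare

Service from 19 Nov 2021 to 2026-10-19: 1795 days.
Stock Purchase Plan — status full-time ✓; service 1795 days ≥ 9 months (≈270 days) ✓; grade Band 2 ≥ Band 2 ✓; site Newark ✗ (not Cork, Boise, or Tampa) → not eligible.
Pet Insurance — status full-time ✗ (requires part-time or seasonal) → not eligible.
Stock Option Plan — status full-time ✓; service 1795 days ≥ 1 month (≈30 days) ✓; site Newark ✗ (not Richmond) → not eligible.
Wellness Stipend — service 1795 days < 5 years (≈1825 days) ✗ → not eligible.
Equity Grant Program — service 1795 days ≥ 45 days ✓; grade Band 2 ≥ Band 2 ✓; 45 hrs/wk ≥ 25 ✓; site Newark ✗ (not Raleigh) → not eligible.
Paid Sabbatical — status full-time ✓ (not excluded); service 1795 days ≥ 3 years (≈1095 days) ✓; site Newark ✓ → eligible.
Paid Family Leave — status full-time ✓; service 1795 days ≥ 24 months (≈720 days) ✓; dept Finance ✗ → not eligible.
Backup Childcare — status full-time ✓; service 1795 days ≥ 9 months (≈270 days) ✓; 45 hrs/wk ≥ 30 ✓ → eligible.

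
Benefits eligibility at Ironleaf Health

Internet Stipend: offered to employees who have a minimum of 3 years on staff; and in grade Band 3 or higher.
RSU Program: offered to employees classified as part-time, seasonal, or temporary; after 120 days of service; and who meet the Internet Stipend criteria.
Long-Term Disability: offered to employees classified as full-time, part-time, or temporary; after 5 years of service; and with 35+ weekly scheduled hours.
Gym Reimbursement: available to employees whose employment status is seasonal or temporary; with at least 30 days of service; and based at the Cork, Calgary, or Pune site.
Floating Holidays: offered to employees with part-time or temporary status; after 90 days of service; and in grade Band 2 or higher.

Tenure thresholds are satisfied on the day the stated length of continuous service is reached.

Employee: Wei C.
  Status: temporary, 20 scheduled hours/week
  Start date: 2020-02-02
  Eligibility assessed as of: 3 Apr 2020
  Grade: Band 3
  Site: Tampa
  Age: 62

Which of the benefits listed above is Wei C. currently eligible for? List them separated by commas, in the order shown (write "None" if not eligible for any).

None

Service from 2020-02-02 to 3 Apr 2020: 61 days.
Internet Stipend — service 61 days < 3 years (≈1095 days) ✗ → not eligible.
RSU Program — status temporary ✓; service 61 days < 120 days ✗ → not eligible.
Long-Term Disability — status temporary ✓; service 61 days < 5 years (≈1825 days) ✗ → not eligible.
Gym Reimbursement — status temporary ✓; service 61 days ≥ 30 days ✓; site Tampa ✗ (not Cork, Calgary, or Pune) → not eligible.
Floating Holidays — status temporary ✓; service 61 days < 90 days ✗ → not eligible.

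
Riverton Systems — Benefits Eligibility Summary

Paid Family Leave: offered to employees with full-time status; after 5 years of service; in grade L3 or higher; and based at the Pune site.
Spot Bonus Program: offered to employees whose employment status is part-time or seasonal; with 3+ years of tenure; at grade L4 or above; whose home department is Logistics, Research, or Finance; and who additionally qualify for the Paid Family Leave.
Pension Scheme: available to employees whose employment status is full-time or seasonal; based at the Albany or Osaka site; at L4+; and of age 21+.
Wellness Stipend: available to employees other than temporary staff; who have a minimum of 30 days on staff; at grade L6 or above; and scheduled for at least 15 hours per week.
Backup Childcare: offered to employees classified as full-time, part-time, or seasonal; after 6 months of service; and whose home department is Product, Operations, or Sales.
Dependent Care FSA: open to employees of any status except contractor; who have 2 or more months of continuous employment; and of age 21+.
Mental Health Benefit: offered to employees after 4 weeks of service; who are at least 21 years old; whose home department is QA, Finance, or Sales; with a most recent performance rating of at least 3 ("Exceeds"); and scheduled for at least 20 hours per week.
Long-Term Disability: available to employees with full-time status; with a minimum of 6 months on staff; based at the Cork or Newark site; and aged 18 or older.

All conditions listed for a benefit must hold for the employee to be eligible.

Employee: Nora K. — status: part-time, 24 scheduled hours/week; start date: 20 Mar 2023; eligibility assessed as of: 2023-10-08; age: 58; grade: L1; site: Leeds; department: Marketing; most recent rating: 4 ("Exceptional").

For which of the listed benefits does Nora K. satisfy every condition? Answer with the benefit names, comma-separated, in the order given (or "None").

Dependent Care FSA

Service from 20 Mar 2023 to 2023-10-08: 202 days.
Paid Family Leave — status part-time ✗ (requires full-time) → not eligible.
Spot Bonus Program — status part-time ✓; service 202 days < 3 years (≈1095 days) ✗ → not eligible.
Pension Scheme — status part-time ✗ (requires full-time or seasonal) → not eligible.
Wellness Stipend — status part-time ✓ (not excluded); service 202 days ≥ 30 days ✓; grade L1 < L6 ✗ → not eligible.
Backup Childcare — status part-time ✓; service 202 days ≥ 6 months (≈180 days) ✓; dept Marketing ✗ → not eligible.
Dependent Care FSA — status part-time ✓ (not excluded); service 202 days ≥ 2 months (≈60 days) ✓; age 58 ≥ 21 ✓ → eligible.
Mental Health Benefit — service 202 days ≥ 4 weeks (≈28 days) ✓; age 58 ≥ 21 ✓; dept Marketing ✗ → not eligible.
Long-Term Disability — status part-time ✗ (requires full-time) → not eligible.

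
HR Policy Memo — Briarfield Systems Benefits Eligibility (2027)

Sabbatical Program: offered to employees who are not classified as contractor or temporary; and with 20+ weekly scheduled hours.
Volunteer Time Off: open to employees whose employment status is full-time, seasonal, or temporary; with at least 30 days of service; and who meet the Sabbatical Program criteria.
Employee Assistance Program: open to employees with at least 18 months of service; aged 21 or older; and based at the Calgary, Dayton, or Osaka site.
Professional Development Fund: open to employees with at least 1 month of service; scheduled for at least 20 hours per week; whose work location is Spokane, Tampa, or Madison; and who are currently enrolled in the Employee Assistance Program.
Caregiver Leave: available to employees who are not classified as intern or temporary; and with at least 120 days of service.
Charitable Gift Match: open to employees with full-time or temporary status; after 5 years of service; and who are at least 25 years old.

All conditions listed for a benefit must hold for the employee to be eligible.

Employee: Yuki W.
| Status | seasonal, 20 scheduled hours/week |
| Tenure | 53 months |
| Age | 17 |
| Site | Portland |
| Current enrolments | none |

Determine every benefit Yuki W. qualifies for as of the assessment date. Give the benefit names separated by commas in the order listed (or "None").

Sabbatical Program — status seasonal ✓ (not excluded); 20 hrs/wk ≥ 20 ✓ → eligible.
Volunteer Time Off — status seasonal ✓; service 53 months ≥ 30 days ✓; eligible for Sabbatical Program ✓ → eligible.
Employee Assistance Program — service 53 months ≥ 18 months ✓; age 17 < 21 ✗ → not eligible.
Professional Development Fund — service 53 months ≥ 1 month ✓; 20 hrs/wk ≥ 20 ✓; site Portland ✗ (not Spokane, Tampa, or Madison) → not eligible.
Caregiver Leave — status seasonal ✓ (not excluded); service 53 months ≥ 120 days ✓ → eligible.
Charitable Gift Match — status seasonal ✗ (requires full-time or temporary) → not eligible.

Sabbatical Program, Volunteer Time Off, Caregiver Leave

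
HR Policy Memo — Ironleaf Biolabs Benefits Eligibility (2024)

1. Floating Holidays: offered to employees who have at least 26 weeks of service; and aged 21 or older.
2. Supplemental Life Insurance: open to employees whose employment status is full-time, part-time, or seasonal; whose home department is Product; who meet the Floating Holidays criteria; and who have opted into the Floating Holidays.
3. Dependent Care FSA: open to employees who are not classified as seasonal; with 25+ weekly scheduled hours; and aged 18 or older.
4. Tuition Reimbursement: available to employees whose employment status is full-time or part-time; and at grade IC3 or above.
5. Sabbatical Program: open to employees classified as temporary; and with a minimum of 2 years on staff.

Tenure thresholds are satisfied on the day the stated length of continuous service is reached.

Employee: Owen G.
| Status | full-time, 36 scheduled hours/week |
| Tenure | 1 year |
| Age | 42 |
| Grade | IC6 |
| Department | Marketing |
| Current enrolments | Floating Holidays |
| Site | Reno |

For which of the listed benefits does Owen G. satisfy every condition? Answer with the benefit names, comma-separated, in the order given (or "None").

Floating Holidays — service 1 year ≥ 26 weeks (≈182 days) ✓; age 42 ≥ 21 ✓ → eligible.
Supplemental Life Insurance — status full-time ✓; dept Marketing ✗ → not eligible.
Dependent Care FSA — status full-time ✓ (not excluded); 36 hrs/wk ≥ 25 ✓; age 42 ≥ 18 ✓ → eligible.
Tuition Reimbursement — status full-time ✓; grade IC6 ≥ IC3 ✓ → eligible.
Sabbatical Program — status full-time ✗ (requires temporary) → not eligible.

Floating Holidays, Dependent Care FSA, Tuition Reimbursement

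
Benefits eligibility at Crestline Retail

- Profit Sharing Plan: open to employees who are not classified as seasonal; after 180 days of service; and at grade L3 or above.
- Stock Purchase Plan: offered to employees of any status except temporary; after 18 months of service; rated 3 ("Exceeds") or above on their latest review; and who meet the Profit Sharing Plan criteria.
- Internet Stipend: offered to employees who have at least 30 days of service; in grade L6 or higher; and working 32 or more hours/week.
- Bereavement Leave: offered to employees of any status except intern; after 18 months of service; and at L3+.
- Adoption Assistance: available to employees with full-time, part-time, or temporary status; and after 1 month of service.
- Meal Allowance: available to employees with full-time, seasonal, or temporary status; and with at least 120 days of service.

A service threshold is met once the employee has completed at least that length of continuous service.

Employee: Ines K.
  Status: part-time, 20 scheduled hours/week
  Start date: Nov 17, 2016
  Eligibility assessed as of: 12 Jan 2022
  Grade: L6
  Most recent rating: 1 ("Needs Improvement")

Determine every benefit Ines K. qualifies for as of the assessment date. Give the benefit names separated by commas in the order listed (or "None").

Profit Sharing Plan, Bereavement Leave, Adoption Assistance

Service from Nov 17, 2016 to 12 Jan 2022: 1882 days.
Profit Sharing Plan — status part-time ✓ (not excluded); service 1882 days ≥ 180 days ✓; grade L6 ≥ L3 ✓ → eligible.
Stock Purchase Plan — status part-time ✓ (not excluded); service 1882 days ≥ 18 months (≈540 days) ✓; rating 1 < 3 ✗ → not eligible.
Internet Stipend — service 1882 days ≥ 30 days ✓; grade L6 ≥ L6 ✓; 20 hrs/wk < 32 ✗ → not eligible.
Bereavement Leave — status part-time ✓ (not excluded); service 1882 days ≥ 18 months (≈540 days) ✓; grade L6 ≥ L3 ✓ → eligible.
Adoption Assistance — status part-time ✓; service 1882 days ≥ 1 month (≈30 days) ✓ → eligible.
Meal Allowance — status part-time ✗ (requires full-time, seasonal, or temporary) → not eligible.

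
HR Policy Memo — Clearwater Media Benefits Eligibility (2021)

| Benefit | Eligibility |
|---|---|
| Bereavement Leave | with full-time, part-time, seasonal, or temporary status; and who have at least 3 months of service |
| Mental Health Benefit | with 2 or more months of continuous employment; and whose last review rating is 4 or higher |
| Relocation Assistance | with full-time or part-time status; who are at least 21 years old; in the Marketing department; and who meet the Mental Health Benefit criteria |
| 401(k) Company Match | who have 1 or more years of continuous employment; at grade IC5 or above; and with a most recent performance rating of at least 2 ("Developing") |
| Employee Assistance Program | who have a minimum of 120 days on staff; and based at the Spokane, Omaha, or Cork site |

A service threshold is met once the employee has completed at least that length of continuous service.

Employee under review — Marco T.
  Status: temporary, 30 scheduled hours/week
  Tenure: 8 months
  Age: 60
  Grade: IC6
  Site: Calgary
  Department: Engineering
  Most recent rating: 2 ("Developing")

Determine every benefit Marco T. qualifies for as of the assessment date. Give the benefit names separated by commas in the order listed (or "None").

Bereavement Leave

Bereavement Leave — status temporary ✓; service 8 months ≥ 3 months ✓ → eligible.
Mental Health Benefit — service 8 months ≥ 2 months ✓; rating 2 < 4 ✗ → not eligible.
Relocation Assistance — status temporary ✗ (requires full-time or part-time) → not eligible.
401(k) Company Match — service 8 months < 1 year (≈365 days) ✗ → not eligible.
Employee Assistance Program — service 8 months ≥ 120 days ✓; site Calgary ✗ (not Spokane, Omaha, or Cork) → not eligible.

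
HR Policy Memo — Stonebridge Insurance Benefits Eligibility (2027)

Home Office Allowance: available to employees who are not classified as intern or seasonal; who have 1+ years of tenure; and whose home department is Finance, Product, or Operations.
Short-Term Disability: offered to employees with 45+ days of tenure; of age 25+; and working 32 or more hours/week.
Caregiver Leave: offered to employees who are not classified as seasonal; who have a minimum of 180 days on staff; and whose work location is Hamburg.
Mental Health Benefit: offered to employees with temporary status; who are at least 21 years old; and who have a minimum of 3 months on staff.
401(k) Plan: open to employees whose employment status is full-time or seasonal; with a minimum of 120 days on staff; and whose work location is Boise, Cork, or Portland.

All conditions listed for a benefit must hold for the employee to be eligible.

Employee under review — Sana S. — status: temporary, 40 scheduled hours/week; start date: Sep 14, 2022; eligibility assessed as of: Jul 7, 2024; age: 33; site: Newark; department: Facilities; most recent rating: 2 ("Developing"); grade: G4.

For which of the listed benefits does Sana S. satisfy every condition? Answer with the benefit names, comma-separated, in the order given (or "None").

Short-Term Disability, Mental Health Benefit

Service from Sep 14, 2022 to Jul 7, 2024: 662 days.
Home Office Allowance — status temporary ✓ (not excluded); service 662 days ≥ 1 year (≈365 days) ✓; dept Facilities ✗ → not eligible.
Short-Term Disability — service 662 days ≥ 45 days ✓; age 33 ≥ 25 ✓; 40 hrs/wk ≥ 32 ✓ → eligible.
Caregiver Leave — status temporary ✓ (not excluded); service 662 days ≥ 180 days ✓; site Newark ✗ (not Hamburg) → not eligible.
Mental Health Benefit — status temporary ✓; age 33 ≥ 21 ✓; service 662 days ≥ 3 months (≈90 days) ✓ → eligible.
401(k) Plan — status temporary ✗ (requires full-time or seasonal) → not eligible.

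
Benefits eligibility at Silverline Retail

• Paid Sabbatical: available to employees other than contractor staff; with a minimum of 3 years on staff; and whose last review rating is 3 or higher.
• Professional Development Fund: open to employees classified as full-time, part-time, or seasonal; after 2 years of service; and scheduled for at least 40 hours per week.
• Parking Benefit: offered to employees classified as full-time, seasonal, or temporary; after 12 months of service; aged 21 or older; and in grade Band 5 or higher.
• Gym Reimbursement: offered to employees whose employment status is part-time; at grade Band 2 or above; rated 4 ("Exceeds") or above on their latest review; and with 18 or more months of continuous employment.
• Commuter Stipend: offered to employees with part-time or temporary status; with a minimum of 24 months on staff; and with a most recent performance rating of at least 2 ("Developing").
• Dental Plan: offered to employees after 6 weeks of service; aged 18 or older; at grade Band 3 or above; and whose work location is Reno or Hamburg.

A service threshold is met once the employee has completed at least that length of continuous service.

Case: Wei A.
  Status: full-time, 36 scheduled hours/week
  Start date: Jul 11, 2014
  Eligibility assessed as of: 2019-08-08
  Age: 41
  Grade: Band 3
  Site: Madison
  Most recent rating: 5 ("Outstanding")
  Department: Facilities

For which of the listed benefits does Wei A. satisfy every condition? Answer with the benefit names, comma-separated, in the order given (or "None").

Service from Jul 11, 2014 to 2019-08-08: 1854 days.
Paid Sabbatical — status full-time ✓ (not excluded); service 1854 days ≥ 3 years (≈1095 days) ✓; rating 5 ≥ 3 ✓ → eligible.
Professional Development Fund — status full-time ✓; service 1854 days ≥ 2 years (≈730 days) ✓; 36 hrs/wk < 40 ✗ → not eligible.
Parking Benefit — status full-time ✓; service 1854 days ≥ 12 months (≈360 days) ✓; age 41 ≥ 21 ✓; grade Band 3 < Band 5 ✗ → not eligible.
Gym Reimbursement — status full-time ✗ (requires part-time) → not eligible.
Commuter Stipend — status full-time ✗ (requires part-time or temporary) → not eligible.
Dental Plan — service 1854 days ≥ 6 weeks (≈42 days) ✓; age 41 ≥ 18 ✓; grade Band 3 ≥ Band 3 ✓; site Madison ✗ (not Reno or Hamburg) → not eligible.

Paid Sabbatical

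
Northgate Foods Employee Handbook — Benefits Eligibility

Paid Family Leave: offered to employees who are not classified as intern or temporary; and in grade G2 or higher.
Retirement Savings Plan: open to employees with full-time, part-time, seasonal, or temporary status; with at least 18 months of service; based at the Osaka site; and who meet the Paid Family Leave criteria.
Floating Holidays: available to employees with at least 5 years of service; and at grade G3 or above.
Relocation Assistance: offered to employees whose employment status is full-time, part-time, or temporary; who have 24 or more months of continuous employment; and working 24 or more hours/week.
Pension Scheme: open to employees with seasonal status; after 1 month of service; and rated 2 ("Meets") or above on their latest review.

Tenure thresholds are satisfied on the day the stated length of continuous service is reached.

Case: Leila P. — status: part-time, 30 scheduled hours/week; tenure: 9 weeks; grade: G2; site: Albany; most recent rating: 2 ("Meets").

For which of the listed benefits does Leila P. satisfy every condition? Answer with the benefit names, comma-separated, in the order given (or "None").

Paid Family Leave

Paid Family Leave — status part-time ✓ (not excluded); grade G2 ≥ G2 ✓ → eligible.
Retirement Savings Plan — status part-time ✓; service 9 weeks < 18 months (≈540 days) ✗ → not eligible.
Floating Holidays — service 9 weeks < 5 years (≈1825 days) ✗ → not eligible.
Relocation Assistance — status part-time ✓; service 9 weeks < 24 months (≈720 days) ✗ → not eligible.
Pension Scheme — status part-time ✗ (requires seasonal) → not eligible.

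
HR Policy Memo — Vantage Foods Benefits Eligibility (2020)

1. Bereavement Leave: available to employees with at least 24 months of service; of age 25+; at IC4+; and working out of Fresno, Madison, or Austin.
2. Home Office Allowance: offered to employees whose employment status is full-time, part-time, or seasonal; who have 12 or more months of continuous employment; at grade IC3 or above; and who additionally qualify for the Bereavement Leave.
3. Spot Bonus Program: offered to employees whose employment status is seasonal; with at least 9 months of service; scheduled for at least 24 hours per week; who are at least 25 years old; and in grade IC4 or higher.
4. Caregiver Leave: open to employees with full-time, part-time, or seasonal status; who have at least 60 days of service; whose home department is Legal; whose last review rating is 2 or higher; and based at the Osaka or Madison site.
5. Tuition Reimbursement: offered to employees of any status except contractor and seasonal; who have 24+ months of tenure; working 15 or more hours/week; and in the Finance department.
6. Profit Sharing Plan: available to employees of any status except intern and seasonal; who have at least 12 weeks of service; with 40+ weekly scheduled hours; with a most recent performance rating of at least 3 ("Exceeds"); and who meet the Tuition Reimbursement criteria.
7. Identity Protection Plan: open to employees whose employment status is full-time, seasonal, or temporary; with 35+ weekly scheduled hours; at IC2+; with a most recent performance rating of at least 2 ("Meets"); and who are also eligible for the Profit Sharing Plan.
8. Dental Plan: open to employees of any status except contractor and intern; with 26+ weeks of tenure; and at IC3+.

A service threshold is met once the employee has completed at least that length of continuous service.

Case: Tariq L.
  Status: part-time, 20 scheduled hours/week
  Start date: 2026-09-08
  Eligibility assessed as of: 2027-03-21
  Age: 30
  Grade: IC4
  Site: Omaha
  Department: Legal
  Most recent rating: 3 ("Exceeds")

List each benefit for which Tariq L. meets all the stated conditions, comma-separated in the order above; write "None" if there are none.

Service from 2026-09-08 to 2027-03-21: 194 days.
Bereavement Leave — service 194 days < 24 months (≈720 days) ✗ → not eligible.
Home Office Allowance — status part-time ✓; service 194 days < 12 months (≈360 days) ✗ → not eligible.
Spot Bonus Program — status part-time ✗ (requires seasonal) → not eligible.
Caregiver Leave — status part-time ✓; service 194 days ≥ 60 days ✓; dept Legal ✓; rating 3 ≥ 2 ✓; site Omaha ✗ (not Osaka or Madison) → not eligible.
Tuition Reimbursement — status part-time ✓ (not excluded); service 194 days < 24 months (≈720 days) ✗ → not eligible.
Profit Sharing Plan — status part-time ✓ (not excluded); service 194 days ≥ 12 weeks (≈84 days) ✓; 20 hrs/wk < 40 ✗ → not eligible.
Identity Protection Plan — status part-time ✗ (requires full-time, seasonal, or temporary) → not eligible.
Dental Plan — status part-time ✓ (not excluded); service 194 days ≥ 26 weeks (≈182 days) ✓; grade IC4 ≥ IC3 ✓ → eligible.

Dental Plan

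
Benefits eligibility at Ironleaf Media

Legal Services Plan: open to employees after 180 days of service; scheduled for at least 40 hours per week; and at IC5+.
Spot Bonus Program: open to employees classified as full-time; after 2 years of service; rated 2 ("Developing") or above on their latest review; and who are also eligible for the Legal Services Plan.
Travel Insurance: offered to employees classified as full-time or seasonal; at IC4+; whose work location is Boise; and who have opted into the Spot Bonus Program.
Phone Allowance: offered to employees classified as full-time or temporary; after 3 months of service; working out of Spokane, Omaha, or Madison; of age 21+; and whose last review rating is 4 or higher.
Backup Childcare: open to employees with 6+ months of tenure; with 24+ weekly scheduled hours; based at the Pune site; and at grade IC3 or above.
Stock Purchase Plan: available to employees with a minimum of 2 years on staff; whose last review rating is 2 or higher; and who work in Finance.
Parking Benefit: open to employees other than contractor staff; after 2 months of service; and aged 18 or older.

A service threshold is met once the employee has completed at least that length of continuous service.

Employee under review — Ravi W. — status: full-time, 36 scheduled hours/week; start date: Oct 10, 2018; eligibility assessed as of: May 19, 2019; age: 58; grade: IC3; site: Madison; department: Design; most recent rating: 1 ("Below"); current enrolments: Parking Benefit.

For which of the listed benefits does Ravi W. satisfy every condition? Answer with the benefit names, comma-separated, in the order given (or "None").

Parking Benefit

Service from Oct 10, 2018 to May 19, 2019: 221 days.
Legal Services Plan — service 221 days ≥ 180 days ✓; 36 hrs/wk < 40 ✗ → not eligible.
Spot Bonus Program — status full-time ✓; service 221 days < 2 years (≈730 days) ✗ → not eligible.
Travel Insurance — status full-time ✓; grade IC3 < IC4 ✗ → not eligible.
Phone Allowance — status full-time ✓; service 221 days ≥ 3 months (≈90 days) ✓; site Madison ✓; age 58 ≥ 21 ✓; rating 1 < 4 ✗ → not eligible.
Backup Childcare — service 221 days ≥ 6 months (≈180 days) ✓; 36 hrs/wk ≥ 24 ✓; site Madison ✗ (not Pune) → not eligible.
Stock Purchase Plan — service 221 days < 2 years (≈730 days) ✗ → not eligible.
Parking Benefit — status full-time ✓ (not excluded); service 221 days ≥ 2 months (≈60 days) ✓; age 58 ≥ 18 ✓ → eligible.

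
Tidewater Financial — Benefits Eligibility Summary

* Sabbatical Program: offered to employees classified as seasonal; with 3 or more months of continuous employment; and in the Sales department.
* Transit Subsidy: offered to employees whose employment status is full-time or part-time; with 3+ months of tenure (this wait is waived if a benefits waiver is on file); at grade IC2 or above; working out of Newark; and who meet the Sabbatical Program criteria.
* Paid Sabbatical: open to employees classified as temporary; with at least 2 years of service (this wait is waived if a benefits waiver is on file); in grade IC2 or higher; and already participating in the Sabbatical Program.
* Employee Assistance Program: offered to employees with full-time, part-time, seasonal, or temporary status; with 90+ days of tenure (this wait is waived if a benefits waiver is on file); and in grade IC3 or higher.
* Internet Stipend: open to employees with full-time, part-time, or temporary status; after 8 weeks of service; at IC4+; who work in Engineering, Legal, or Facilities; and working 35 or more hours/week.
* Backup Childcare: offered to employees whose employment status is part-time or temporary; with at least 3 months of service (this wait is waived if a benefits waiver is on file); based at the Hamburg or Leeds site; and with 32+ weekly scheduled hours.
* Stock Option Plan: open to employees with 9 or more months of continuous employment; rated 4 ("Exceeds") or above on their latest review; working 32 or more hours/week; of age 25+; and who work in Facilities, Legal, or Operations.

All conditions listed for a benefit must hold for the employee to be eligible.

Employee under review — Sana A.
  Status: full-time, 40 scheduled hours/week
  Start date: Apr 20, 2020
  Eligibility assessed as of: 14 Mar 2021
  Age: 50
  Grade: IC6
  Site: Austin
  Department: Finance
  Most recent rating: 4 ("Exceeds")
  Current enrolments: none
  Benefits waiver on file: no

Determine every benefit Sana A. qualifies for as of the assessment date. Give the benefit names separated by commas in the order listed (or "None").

Service from Apr 20, 2020 to 14 Mar 2021: 328 days.
Sabbatical Program — status full-time ✗ (requires seasonal) → not eligible.
Transit Subsidy — status full-time ✓; no waiver, service 328 days ≥ 3 months (≈90 days) ✓; grade IC6 ≥ IC2 ✓; site Austin ✗ (not Newark) → not eligible.
Paid Sabbatical — status full-time ✗ (requires temporary) → not eligible.
Employee Assistance Program — status full-time ✓; no waiver, service 328 days ≥ 90 days ✓; grade IC6 ≥ IC3 ✓ → eligible.
Internet Stipend — status full-time ✓; service 328 days ≥ 8 weeks (≈56 days) ✓; grade IC6 ≥ IC4 ✓; dept Finance ✗ → not eligible.
Backup Childcare — status full-time ✗ (requires part-time or temporary) → not eligible.
Stock Option Plan — service 328 days ≥ 9 months (≈270 days) ✓; rating 4 ≥ 4 ✓; 40 hrs/wk ≥ 32 ✓; age 50 ≥ 25 ✓; dept Finance ✗ → not eligible.

Employee Assistance Program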